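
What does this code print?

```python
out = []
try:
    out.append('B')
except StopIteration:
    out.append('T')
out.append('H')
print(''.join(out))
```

Execution trace: 'B' (try body, no exception) → 'H' (after the try/except). Output: BH

Answer: BH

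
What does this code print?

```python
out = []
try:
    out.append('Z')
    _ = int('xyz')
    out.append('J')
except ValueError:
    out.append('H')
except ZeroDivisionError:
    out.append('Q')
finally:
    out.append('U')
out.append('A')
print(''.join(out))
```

Execution trace: 'Z' (try body) → 'H' (except ValueError) → 'U' (finally) → 'A' (after the try/except). Output: ZHUA

Answer: ZHUA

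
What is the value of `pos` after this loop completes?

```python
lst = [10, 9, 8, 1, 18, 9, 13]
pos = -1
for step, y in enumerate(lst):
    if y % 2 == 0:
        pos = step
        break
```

First even number index in [10, 9, 8, 1, 18, 9, 13]
`pos` takes the values: -1 → 0

Answer: 0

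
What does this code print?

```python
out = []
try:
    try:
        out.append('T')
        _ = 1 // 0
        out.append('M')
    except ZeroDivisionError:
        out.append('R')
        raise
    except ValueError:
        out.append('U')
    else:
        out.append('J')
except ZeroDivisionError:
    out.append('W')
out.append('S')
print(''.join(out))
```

Execution trace: 'T' (inner try body) → 'R' (inner except ZeroDivisionError) → 'W' (outer except ZeroDivisionError) → 'S' (after the try/except). Output: TRWS

Answer: TRWS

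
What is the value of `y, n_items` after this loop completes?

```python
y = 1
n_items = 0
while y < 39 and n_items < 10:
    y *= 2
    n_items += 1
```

Double until >= 39 or 10 iterations
`y, n_items` takes the values: (1, 0) → (2, 0) → (2, 1) → (4, 1) → (4, 2) → (8, 2) → (8, 3) → (16, 3) → (16, 4) → (32, 4) → (32, 5) → (64, 5) → (64, 6)

Answer: 64, 6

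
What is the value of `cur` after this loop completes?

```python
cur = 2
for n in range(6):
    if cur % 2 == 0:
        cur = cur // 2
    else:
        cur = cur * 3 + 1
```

Collatz-style transformation from 2
`cur` takes the values: 2 → 1 → 4 → 2 → 1 → 4 → 2

Answer: 2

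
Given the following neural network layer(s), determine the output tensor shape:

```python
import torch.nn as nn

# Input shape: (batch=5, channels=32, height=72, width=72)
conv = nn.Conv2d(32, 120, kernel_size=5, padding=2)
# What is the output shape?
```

Input: (5, 32, 72, 72) -> Output: (5, 120, 72, 72)

Answer: (5, 120, 72, 72)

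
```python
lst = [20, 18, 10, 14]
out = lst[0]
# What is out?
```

Trace:
`lst = [20, 18, 10, 14]` → lst = [20, 18, 10, 14]
`out = lst[0]` → out = 20
So out = 20

Answer: 20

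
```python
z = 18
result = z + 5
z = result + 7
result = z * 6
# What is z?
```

Trace:
`z = 18` → z = 18
`result = z + 5` → result = 23
`z = result + 7` → z = 30
`result = z * 6` → result = 180
So z = 30

Answer: 30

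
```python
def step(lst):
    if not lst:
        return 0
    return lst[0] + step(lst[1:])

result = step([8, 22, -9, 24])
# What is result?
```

8 + 22 + (-9) + 24 + 0 = 45

Answer: 45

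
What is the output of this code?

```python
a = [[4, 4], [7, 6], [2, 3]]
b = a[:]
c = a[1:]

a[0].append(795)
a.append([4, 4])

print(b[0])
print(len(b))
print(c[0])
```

Key concept: slice with nested mutation.
Step by step:
`a = [[4, 4], [7, 6], [2, 3]]` → a = [[4, 4], [7, 6], [2, 3]]
`b = a[:]` → b = [[4, 4], [7, 6], [2, 3]]
`c = a[1:]` → c = [[7, 6], [2, 3]]
`a[0].append(795)` → a = [[4, 4, 795], [7, 6], [2, 3]]; b = [[4, 4, 795], [7, 6], [2, 3]]
`a.append([4, 4])` → a = [[4, 4, 795], [7, 6], [2, 3], [4, 4]]
`print(b[0])` → prints [4, 4, 795]
`print(len(b))` → prints 3
`print(c[0])` → prints [7, 6]

Answer:
[4, 4, 795]
3
[7, 6]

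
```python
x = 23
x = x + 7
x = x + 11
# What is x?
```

Trace:
`x = 23` → x = 23
`x = x + 7` → x = 30
`x = x + 11` → x = 41
So x = 41

Answer: 41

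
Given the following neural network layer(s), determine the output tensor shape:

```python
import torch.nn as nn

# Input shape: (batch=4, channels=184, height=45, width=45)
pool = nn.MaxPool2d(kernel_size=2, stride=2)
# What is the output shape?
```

Input: (4, 184, 45, 45) -> Output: (4, 184, 22, 22)

Answer: (4, 184, 22, 22)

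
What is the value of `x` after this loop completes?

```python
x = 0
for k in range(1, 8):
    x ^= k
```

XOR of 1 to 7
`x` takes the values: 0 → 1 → 3 → 0 → 4 → 1 → 7 → 0

Answer: 0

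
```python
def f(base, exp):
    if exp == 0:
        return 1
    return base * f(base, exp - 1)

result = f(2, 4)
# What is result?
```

f(2, 4) = 2 * 2 * 2 * 2 = 16

Answer: 16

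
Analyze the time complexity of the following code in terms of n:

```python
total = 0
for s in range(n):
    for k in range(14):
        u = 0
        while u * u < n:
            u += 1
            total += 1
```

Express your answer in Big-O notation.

Each loop level contributes: n × 1 × √n. Multiplying the contributions gives O(n√n).

Answer: O(n√n)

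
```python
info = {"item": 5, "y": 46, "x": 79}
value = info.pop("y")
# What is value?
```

Trace:
`info = {"item": 5, "y": 46, "x": 79}` → info = {'item': 5, 'y': 46, 'x': 79}
`value = info.pop("y")` → info = {'item': 5, 'x': 79}; value = 46
So value = 46

Answer: 46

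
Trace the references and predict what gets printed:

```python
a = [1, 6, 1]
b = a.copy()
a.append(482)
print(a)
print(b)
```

Key concept: list.copy() creates independent copy.
Step by step:
`a = [1, 6, 1]` → a = [1, 6, 1]
`b = a.copy()` → b = [1, 6, 1]
`a.append(482)` → a = [1, 6, 1, 482]
`print(a)` → prints [1, 6, 1, 482]
`print(b)` → prints [1, 6, 1]

Answer:
[1, 6, 1, 482]
[1, 6, 1]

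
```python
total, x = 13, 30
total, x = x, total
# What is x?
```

Trace:
`total, x = 13, 30` → total = 13; x = 30
`total, x = x, total` → total = 30; x = 13
So x = 13

Answer: 13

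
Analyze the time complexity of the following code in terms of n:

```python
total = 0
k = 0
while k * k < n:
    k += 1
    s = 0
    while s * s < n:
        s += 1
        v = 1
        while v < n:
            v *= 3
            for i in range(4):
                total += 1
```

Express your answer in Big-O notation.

Each loop level contributes: √n × √n × log n × 1. Multiplying the contributions gives O(n log n).

Answer: O(n log n)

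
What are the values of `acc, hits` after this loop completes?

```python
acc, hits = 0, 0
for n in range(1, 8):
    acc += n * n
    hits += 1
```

Sum of squares and count
`acc, hits` takes the values: (0, 0) → (1, 0) → (1, 1) → (5, 1) → (5, 2) → (14, 2) → (14, 3) → (30, 3) → (30, 4) → (55, 4) → (55, 5) → (91, 5) → (91, 6) → (140, 6) → (140, 7)

Answer: 140, 7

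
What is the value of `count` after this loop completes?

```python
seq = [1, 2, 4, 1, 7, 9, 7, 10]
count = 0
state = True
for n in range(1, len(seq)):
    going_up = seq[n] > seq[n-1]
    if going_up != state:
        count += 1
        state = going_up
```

Count direction changes in [1, 2, 4, 1, 7, 9, 7, 10]
`count` takes the values: 0 → 1 → 2 → 3 → 4

Answer: 4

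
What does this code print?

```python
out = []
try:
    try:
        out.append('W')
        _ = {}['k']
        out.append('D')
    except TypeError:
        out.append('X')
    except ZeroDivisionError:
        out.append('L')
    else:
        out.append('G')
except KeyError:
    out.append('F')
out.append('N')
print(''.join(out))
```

Execution trace: 'W' (try body) → 'F' (outer except KeyError) → 'N' (after the try/except). Output: WFN

Answer: WFN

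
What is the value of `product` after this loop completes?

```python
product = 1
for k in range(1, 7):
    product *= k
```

6! = 720
`product` takes the values: 1 → 2 → 6 → 24 → 120 → 720

Answer: 720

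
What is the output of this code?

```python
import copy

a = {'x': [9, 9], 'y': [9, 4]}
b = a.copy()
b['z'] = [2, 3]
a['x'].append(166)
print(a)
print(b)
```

Key concept: shallow copy of dict with mutable values.
Step by step:
`a = {'x': [9, 9], 'y': [9, 4]}` → a = {'x': [9, 9], 'y': [9, 4]}
`b = a.copy()` → b = {'x': [9, 9], 'y': [9, 4]}
`b['z'] = [2, 3]` → b = {'x': [9, 9], 'y': [9, 4], 'z': [2, 3]}
`a['x'].append(166)` → a = {'x': [9, 9, 166], 'y': [9, 4]}; b = {'x': [9, 9, 166], 'y': [9, 4], 'z': [2, 3]}
`print(a)` → prints {'x': [9, 9, 166], 'y': [9, 4]}
`print(b)` → prints {'x': [9, 9, 166], 'y': [9, 4], 'z': [2, 3]}

Answer:
{'x': [9, 9, 166], 'y': [9, 4]}
{'x': [9, 9, 166], 'y': [9, 4], 'z': [2, 3]}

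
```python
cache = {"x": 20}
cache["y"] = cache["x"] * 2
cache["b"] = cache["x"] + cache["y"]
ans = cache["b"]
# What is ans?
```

Trace:
`cache = {"x": 20}` → cache = {'x': 20}
`cache["y"] = cache["x"] * 2` → cache = {'x': 20, 'y': 40}
`cache["b"] = cache["x"] + cache["y"]` → cache = {'x': 20, 'y': 40, 'b': 60}
`ans = cache["b"]` → ans = 60
So ans = 60

Answer: 60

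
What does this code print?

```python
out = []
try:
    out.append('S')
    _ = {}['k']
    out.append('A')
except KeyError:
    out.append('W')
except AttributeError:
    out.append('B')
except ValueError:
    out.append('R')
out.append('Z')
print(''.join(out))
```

Execution trace: 'S' (try body) → 'W' (except KeyError) → 'Z' (after the try/except). Output: SWZ

Answer: SWZ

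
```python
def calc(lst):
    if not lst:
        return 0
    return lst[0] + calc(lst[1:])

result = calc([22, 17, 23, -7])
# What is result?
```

22 + 17 + 23 + (-7) + 0 = 55

Answer: 55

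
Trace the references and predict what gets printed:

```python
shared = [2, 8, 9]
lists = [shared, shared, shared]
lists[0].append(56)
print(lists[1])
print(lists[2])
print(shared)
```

Key concept: list of same reference.
Step by step:
`shared = [2, 8, 9]` → shared = [2, 8, 9]
`lists = [shared, shared, shared]` → lists = [[2, 8, 9], [2, 8, 9], [2, 8, 9]]
`lists[0].append(56)` → shared = [2, 8, 9, 56]; lists = [[2, 8, 9, 56], [2, 8, 9, 56], [2, 8, 9, 56]]
`print(lists[1])` → prints [2, 8, 9, 56]
`print(lists[2])` → prints [2, 8, 9, 56]
`print(shared)` → prints [2, 8, 9, 56]

Answer:
[2, 8, 9, 56]
[2, 8, 9, 56]
[2, 8, 9, 56]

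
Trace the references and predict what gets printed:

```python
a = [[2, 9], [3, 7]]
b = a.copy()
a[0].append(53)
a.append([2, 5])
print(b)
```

Key concept: shallow copy with nested lists.
Step by step:
`a = [[2, 9], [3, 7]]` → a = [[2, 9], [3, 7]]
`b = a.copy()` → b = [[2, 9], [3, 7]]
`a[0].append(53)` → a = [[2, 9, 53], [3, 7]]; b = [[2, 9, 53], [3, 7]]
`a.append([2, 5])` → a = [[2, 9, 53], [3, 7], [2, 5]]
`print(b)` → prints [[2, 9, 53], [3, 7]]

Answer: [[2, 9, 53], [3, 7]]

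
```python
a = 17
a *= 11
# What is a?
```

Trace:
`a = 17` → a = 17
`a *= 11` → a = 187
So a = 187

Answer: 187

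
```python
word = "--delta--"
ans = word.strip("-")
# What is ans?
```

Trace:
`word = "--delta--"` → word = '--delta--'
`ans = word.strip("-")` → ans = 'delta'
So ans = 'delta'

Answer: 'delta'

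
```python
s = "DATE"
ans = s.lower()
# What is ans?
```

Trace:
`s = "DATE"` → s = 'DATE'
`ans = s.lower()` → ans = 'date'
So ans = 'date'

Answer: 'date'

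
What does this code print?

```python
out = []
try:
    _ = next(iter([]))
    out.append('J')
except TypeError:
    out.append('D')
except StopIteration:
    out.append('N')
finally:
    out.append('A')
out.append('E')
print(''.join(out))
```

Execution trace: 'N' (except StopIteration) → 'A' (finally) → 'E' (after the try/except). Output: NAE

Answer: NAE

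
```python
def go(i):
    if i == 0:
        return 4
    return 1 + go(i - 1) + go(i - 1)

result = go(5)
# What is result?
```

go(i) = 1 + 2·go(i-1), go(0)=4. Closed form: (4+1)·2^5 - 1 = 159.

Answer: 159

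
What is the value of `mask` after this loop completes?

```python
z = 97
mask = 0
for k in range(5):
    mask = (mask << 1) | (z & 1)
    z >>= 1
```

Reverse lowest 5 bits of 97
`mask` takes the values: 0 → 1 → 2 → 4 → 8 → 16

Answer: 16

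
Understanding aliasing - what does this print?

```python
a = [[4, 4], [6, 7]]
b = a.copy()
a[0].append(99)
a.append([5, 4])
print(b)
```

Key concept: shallow copy with nested lists.
Step by step:
`a = [[4, 4], [6, 7]]` → a = [[4, 4], [6, 7]]
`b = a.copy()` → b = [[4, 4], [6, 7]]
`a[0].append(99)` → a = [[4, 4, 99], [6, 7]]; b = [[4, 4, 99], [6, 7]]
`a.append([5, 4])` → a = [[4, 4, 99], [6, 7], [5, 4]]
`print(b)` → prints [[4, 4, 99], [6, 7]]

Answer: [[4, 4, 99], [6, 7]]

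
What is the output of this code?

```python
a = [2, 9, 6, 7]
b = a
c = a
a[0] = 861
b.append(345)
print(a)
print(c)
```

Key concept: multiple aliases.
Step by step:
`a = [2, 9, 6, 7]` → a = [2, 9, 6, 7]
`b = a` → b = [2, 9, 6, 7] (same object as a)
`c = a` → c = [2, 9, 6, 7] (same object as a, b)
`a[0] = 861` → a = [861, 9, 6, 7] (same object as b, c); b = [861, 9, 6, 7] (same object as a, c); c = [861, 9, 6, 7] (same object as a, b)
`b.append(345)` → a = [861, 9, 6, 7, 345] (same object as b, c); b = [861, 9, 6, 7, 345] (same object as a, c); c = [861, 9, 6, 7, 345] (same object as a, b)
`print(a)` → prints [861, 9, 6, 7, 345]
`print(c)` → prints [861, 9, 6, 7, 345]

Answer:
[861, 9, 6, 7, 345]
[861, 9, 6, 7, 345]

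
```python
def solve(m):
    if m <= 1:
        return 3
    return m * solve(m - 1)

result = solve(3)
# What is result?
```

solve(3) = 3 * 2 * 3 = 18

Answer: 18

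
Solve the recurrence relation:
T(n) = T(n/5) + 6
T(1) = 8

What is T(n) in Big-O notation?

Each step divides n by 5 and adds 6. After log_5(n) steps we reach T(1)=8. So T(n) = 6·log_5(n) + 8 = O(log n).

Answer: O(log n)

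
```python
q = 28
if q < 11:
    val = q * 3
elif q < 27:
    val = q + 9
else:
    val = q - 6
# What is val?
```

Trace:
`q = 28` → q = 28
`if q < 11: ...` → q < 11 is False, q < 27 is False, take else branch → val = 22
So val = 22

Answer: 22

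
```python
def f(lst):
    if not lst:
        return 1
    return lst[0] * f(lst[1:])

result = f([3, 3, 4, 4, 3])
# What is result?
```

Product over [3, 3, 4, 4, 3] = 3 * 3 * 4 * 4 * 3 = 432

Answer: 432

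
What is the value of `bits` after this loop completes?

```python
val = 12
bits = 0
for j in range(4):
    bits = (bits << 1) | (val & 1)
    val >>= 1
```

Reverse lowest 4 bits of 12
`bits` takes the values: 0 → 1 → 3

Answer: 3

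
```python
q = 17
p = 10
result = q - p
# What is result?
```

Trace:
`q = 17` → q = 17
`p = 10` → p = 10
`result = q - p` → result = 7
So result = 7

Answer: 7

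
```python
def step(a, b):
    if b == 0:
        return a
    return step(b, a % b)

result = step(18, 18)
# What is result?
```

step(18, 18) -> step(18, 0) -> 18

Answer: 18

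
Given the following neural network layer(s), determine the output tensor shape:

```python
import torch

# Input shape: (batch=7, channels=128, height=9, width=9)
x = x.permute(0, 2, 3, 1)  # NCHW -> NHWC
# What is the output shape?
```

Input: (7, 128, 9, 9) -> Output: (7, 9, 9, 128)

Answer: (7, 9, 9, 128)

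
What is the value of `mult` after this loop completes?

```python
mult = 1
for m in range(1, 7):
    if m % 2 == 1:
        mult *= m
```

Product of odd numbers 1 to 6
`mult` takes the values: 1 → 3 → 15

Answer: 15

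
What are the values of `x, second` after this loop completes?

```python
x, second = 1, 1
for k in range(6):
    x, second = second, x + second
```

Fibonacci: after 6 iterations
`x, second` takes the values: (1, 1) → (1, 2) → (2, 3) → (3, 5) → (5, 8) → (8, 13) → (13, 21)

Answer: 13, 21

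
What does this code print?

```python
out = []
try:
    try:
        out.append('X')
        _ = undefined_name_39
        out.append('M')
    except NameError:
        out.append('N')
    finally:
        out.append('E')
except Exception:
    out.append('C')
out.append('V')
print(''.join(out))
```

Execution trace: 'X' (inner try body) → 'N' (inner except NameError) → 'E' (inner finally) → 'V' (after the try/except). Output: XNEV

Answer: XNEV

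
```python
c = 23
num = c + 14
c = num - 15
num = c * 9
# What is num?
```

Trace:
`c = 23` → c = 23
`num = c + 14` → num = 37
`c = num - 15` → c = 22
`num = c * 9` → num = 198
So num = 198

Answer: 198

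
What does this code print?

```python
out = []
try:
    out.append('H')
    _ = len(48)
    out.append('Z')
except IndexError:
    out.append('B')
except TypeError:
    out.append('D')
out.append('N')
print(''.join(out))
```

Execution trace: 'H' (try body) → 'D' (except TypeError) → 'N' (after the try/except). Output: HDN

Answer: HDN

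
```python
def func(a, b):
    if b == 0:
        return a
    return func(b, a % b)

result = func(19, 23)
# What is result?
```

func(19, 23) -> func(23, 19) -> func(19, 4) -> func(4, 3) -> func(3, 1) -> func(1, 0) -> 1

Answer: 1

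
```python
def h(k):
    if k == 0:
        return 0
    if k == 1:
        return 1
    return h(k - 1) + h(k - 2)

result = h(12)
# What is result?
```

Build up from base cases: h(0)=0, h(1)=1, h(2)=1, h(3)=2, h(4)=3, h(5)=5, h(6)=8, ..., h(12)=144

Answer: 144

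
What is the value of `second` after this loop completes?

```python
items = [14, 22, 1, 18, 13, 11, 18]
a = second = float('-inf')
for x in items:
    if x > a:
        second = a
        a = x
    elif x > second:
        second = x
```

Second largest (with repeats) in [14, 22, 1, 18, 13, 11, 18]
`second` takes the values: -inf → 14 → 18

Answer: 18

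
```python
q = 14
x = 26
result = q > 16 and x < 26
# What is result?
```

Trace:
`q = 14` → q = 14
`x = 26` → x = 26
`result = q > 16 and x < 26` → result = False
So result = False

Answer: False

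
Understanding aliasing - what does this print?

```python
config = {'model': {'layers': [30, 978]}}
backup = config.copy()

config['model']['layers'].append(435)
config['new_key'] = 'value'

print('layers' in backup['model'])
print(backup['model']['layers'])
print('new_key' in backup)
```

Key concept: shallow copy gotcha with nested dict.
Step by step:
`config = {'model': {'layers': [30, 978]}}` → config = {'model': {'layers': [30, 978]}}
`backup = config.copy()` → backup = {'model': {'layers': [30, 978]}}
`config['model']['layers'].append(435)` → config = {'model': {'layers': [30, 978, 435]}}; backup = {'model': {'layers': [30, 978, 435]}}
`config['new_key'] = 'value'` → config = {'model': {'layers': [30, 978, 435]}, 'new_key': 'value'}
`print('layers' in backup['model'])` → prints True
`print(backup['model']['layers'])` → prints [30, 978, 435]
`print('new_key' in backup)` → prints False

Answer:
True
[30, 978, 435]
False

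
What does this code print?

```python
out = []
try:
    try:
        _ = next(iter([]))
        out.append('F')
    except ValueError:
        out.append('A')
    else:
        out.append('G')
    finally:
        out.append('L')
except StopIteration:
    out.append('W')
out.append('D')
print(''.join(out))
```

Execution trace: 'L' (finally) → 'W' (outer except StopIteration) → 'D' (after the try/except). Output: LWD

Answer: LWD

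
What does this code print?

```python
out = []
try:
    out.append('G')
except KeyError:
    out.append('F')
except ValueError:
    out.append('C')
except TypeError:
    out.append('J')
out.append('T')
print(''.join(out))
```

Execution trace: 'G' (try body, no exception) → 'T' (after the try/except). Output: GT

Answer: GT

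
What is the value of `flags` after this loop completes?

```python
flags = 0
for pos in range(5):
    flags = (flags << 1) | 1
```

Build 5 consecutive 1-bits: 0b11111
`flags` takes the values: 0 → 1 → 3 → 7 → 15 → 31

Answer: 31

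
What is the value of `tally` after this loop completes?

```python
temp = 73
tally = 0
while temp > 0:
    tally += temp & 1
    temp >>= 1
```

Count set bits in 73 (binary: 0b1001001)
`tally` takes the values: 0 → 1 → 2 → 3

Answer: 3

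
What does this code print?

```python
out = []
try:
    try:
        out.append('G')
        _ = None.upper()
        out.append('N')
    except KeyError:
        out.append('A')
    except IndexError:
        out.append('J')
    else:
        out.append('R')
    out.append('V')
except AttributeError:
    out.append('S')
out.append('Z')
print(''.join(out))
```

Execution trace: 'G' (inner try body) → 'S' (except AttributeError) → 'Z' (after the try/except). Output: GSZ

Answer: GSZ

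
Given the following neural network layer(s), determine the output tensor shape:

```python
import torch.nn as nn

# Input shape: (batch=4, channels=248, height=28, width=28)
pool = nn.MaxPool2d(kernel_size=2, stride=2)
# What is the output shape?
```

Input: (4, 248, 28, 28) -> Output: (4, 248, 14, 14)

Answer: (4, 248, 14, 14)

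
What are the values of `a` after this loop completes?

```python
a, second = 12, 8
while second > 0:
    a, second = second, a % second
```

GCD of 12 and 8
`a` takes the values: 12 → 8 → 4

Answer: 4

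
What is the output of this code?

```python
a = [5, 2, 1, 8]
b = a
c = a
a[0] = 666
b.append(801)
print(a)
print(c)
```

Key concept: multiple aliases.
Step by step:
`a = [5, 2, 1, 8]` → a = [5, 2, 1, 8]
`b = a` → b = [5, 2, 1, 8] (same object as a)
`c = a` → c = [5, 2, 1, 8] (same object as a, b)
`a[0] = 666` → a = [666, 2, 1, 8] (same object as b, c); b = [666, 2, 1, 8] (same object as a, c); c = [666, 2, 1, 8] (same object as a, b)
`b.append(801)` → a = [666, 2, 1, 8, 801] (same object as b, c); b = [666, 2, 1, 8, 801] (same object as a, c); c = [666, 2, 1, 8, 801] (same object as a, b)
`print(a)` → prints [666, 2, 1, 8, 801]
`print(c)` → prints [666, 2, 1, 8, 801]

Answer:
[666, 2, 1, 8, 801]
[666, 2, 1, 8, 801]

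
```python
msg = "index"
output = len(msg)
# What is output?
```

Trace:
`msg = "index"` → msg = 'index'
`output = len(msg)` → output = 5
So output = 5

Answer: 5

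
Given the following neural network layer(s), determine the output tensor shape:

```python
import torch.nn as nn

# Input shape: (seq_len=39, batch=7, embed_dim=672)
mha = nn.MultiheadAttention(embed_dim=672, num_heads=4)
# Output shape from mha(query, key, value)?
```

Input: (39, 7, 672) -> Output: (39, 7, 672)

Answer: (39, 7, 672)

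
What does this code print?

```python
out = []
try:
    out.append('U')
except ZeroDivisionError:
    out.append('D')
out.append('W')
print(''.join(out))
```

Execution trace: 'U' (try body, no exception) → 'W' (after the try/except). Output: UW

Answer: UW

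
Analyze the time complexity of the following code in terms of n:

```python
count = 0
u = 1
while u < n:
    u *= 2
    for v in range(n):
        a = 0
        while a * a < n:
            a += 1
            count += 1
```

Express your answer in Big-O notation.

Each loop level contributes: log n × n × √n. Multiplying the contributions gives O(n√n log n).

Answer: O(n√n log n)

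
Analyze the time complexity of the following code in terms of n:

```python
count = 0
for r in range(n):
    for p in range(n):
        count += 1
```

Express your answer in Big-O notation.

Each loop level contributes: n × n. Multiplying the contributions gives O(n^2).

Answer: O(n^2)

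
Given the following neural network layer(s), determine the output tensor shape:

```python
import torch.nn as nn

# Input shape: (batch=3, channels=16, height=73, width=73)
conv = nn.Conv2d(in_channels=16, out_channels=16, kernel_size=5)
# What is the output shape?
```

Input: (3, 16, 73, 73) -> Output: (3, 16, 69, 69)

Answer: (3, 16, 69, 69)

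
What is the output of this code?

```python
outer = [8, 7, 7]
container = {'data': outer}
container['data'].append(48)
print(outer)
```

Key concept: dict holds reference to list.
Step by step:
`outer = [8, 7, 7]` → outer = [8, 7, 7]
`container = {'data': outer}` → container = {'data': [8, 7, 7]}
`container['data'].append(48)` → outer = [8, 7, 7, 48]; container = {'data': [8, 7, 7, 48]}
`print(outer)` → prints [8, 7, 7, 48]

Answer: [8, 7, 7, 48]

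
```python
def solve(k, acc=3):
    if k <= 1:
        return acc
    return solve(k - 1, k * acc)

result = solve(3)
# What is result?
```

Accumulator trace (n, acc): (3, 3) -> (2, 9) -> (1, 18) -> return 18

Answer: 18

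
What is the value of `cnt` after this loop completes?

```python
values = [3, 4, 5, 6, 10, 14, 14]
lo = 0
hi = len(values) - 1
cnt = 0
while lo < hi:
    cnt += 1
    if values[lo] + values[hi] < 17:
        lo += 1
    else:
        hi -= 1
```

Steps to find pair summing to 17
`cnt` takes the values: 0 → 1 → 2 → 3 → 4 → 5 → 6

Answer: 6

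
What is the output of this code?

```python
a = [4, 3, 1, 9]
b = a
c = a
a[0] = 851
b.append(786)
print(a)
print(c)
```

Key concept: multiple aliases.
Step by step:
`a = [4, 3, 1, 9]` → a = [4, 3, 1, 9]
`b = a` → b = [4, 3, 1, 9] (same object as a)
`c = a` → c = [4, 3, 1, 9] (same object as a, b)
`a[0] = 851` → a = [851, 3, 1, 9] (same object as b, c); b = [851, 3, 1, 9] (same object as a, c); c = [851, 3, 1, 9] (same object as a, b)
`b.append(786)` → a = [851, 3, 1, 9, 786] (same object as b, c); b = [851, 3, 1, 9, 786] (same object as a, c); c = [851, 3, 1, 9, 786] (same object as a, b)
`print(a)` → prints [851, 3, 1, 9, 786]
`print(c)` → prints [851, 3, 1, 9, 786]

Answer:
[851, 3, 1, 9, 786]
[851, 3, 1, 9, 786]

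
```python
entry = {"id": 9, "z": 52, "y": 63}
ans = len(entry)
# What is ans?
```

Trace:
`entry = {"id": 9, "z": 52, "y": 63}` → entry = {'id': 9, 'z': 52, 'y': 63}
`ans = len(entry)` → ans = 3
So ans = 3

Answer: 3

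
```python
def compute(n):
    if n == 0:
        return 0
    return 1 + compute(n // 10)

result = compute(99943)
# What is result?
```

Count of digits of 99943: 5

Answer: 5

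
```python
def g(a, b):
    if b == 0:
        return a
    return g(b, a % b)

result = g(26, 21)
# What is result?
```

g(26, 21) -> g(21, 5) -> g(5, 1) -> g(1, 0) -> 1

Answer: 1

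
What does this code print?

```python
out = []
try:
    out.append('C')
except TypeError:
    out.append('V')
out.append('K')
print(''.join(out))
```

Execution trace: 'C' (try body, no exception) → 'K' (after the try/except). Output: CK

Answer: CK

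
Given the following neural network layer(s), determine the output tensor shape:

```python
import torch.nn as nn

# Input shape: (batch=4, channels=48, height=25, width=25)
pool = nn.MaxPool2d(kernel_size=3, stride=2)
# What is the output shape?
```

Input: (4, 48, 25, 25) -> Output: (4, 48, 12, 12)

Answer: (4, 48, 12, 12)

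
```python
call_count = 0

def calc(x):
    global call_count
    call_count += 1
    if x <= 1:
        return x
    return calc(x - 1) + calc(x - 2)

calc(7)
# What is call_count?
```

Calls(x) = 1 + Calls(x-1) + Calls(x-2); Calls(0)=Calls(1)=1. For x=7 this gives 41.

Answer: 41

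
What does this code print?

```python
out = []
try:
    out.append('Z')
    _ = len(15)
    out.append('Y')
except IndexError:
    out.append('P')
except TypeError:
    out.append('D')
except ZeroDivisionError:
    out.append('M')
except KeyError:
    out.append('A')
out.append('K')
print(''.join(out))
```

Execution trace: 'Z' (try body) → 'D' (except TypeError) → 'K' (after the try/except). Output: ZDK

Answer: ZDK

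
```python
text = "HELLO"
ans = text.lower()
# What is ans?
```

Trace:
`text = "HELLO"` → text = 'HELLO'
`ans = text.lower()` → ans = 'hello'
So ans = 'hello'

Answer: 'hello'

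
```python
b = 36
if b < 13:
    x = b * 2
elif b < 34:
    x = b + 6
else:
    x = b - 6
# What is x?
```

Trace:
`b = 36` → b = 36
`if b < 13: ...` → b < 13 is False, b < 34 is False, take else branch → x = 30
So x = 30

Answer: 30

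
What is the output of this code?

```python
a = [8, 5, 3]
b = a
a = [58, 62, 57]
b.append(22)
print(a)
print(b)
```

Key concept: rebinding vs mutation: a is rebound to a new list, b still points at the original.
Step by step:
`a = [8, 5, 3]` → a = [8, 5, 3]
`b = a` → b = [8, 5, 3] (same object as a)
`a = [58, 62, 57]` → a = [58, 62, 57]
`b.append(22)` → b = [8, 5, 3, 22]
`print(a)` → prints [58, 62, 57]
`print(b)` → prints [8, 5, 3, 22]

Answer:
[58, 62, 57]
[8, 5, 3, 22]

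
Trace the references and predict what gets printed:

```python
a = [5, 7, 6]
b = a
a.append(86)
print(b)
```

Key concept: basic list aliasing.
Step by step:
`a = [5, 7, 6]` → a = [5, 7, 6]
`b = a` → b = [5, 7, 6] (same object as a)
`a.append(86)` → a = [5, 7, 6, 86] (same object as b); b = [5, 7, 6, 86] (same object as a)
`print(b)` → prints [5, 7, 6, 86]

Answer: [5, 7, 6, 86]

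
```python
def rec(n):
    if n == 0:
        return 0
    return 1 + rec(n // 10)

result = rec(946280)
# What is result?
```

Count of digits of 946280: 6

Answer: 6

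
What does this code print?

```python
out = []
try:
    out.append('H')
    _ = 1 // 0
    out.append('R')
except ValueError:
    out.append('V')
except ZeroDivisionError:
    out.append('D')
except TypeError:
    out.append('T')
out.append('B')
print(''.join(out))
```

Execution trace: 'H' (try body) → 'D' (except ZeroDivisionError) → 'B' (after the try/except). Output: HDB

Answer: HDB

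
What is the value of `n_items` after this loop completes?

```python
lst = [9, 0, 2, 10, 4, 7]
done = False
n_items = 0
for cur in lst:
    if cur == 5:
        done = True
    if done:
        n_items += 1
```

Count elements after first 5 in [9, 0, 2, 10, 4, 7]
`n_items` takes the values: 0

Answer: 0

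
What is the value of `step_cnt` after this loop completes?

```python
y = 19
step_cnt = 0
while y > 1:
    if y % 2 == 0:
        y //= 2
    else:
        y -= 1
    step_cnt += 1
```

Steps to reduce 19 to 1
`step_cnt` takes the values: 0 → 1 → 2 → 3 → 4 → 5 → 6

Answer: 6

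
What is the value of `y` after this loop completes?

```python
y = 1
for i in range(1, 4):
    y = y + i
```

Start at 1, add 1 through 3
`y` takes the values: 1 → 2 → 4 → 7

Answer: 7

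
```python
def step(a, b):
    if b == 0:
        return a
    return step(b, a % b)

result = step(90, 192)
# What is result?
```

step(90, 192) -> step(192, 90) -> step(90, 12) -> step(12, 6) -> step(6, 0) -> 6

Answer: 6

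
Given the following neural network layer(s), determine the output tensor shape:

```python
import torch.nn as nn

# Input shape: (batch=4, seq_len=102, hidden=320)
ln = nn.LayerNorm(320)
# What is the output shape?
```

Input: (4, 102, 320) -> Output: (4, 102, 320)

Answer: (4, 102, 320)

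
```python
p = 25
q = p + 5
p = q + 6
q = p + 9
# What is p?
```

Trace:
`p = 25` → p = 25
`q = p + 5` → q = 30
`p = q + 6` → p = 36
`q = p + 9` → q = 45
So p = 36

Answer: 36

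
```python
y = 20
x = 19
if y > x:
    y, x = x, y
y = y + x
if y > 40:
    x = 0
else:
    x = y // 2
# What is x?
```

Trace:
`y = 20` → y = 20
`x = 19` → x = 19
`if y > x: ...` → y > x is True → y = 19; x = 20
`y = y + x` → y = 39
`if y > 40: ...` → y > 40 is False, take else branch → x = 19
So x = 19

Answer: 19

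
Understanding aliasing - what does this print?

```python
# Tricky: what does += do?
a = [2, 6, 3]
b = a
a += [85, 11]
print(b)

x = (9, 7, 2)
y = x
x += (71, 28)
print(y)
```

Key concept: += behavior differs for mutable vs immutable.
Step by step:
`a = [2, 6, 3]` → a = [2, 6, 3]
`b = a` → b = [2, 6, 3] (same object as a)
`a += [85, 11]` → a = [2, 6, 3, 85, 11] (same object as b); b = [2, 6, 3, 85, 11] (same object as a)
`print(b)` → prints [2, 6, 3, 85, 11]
`x = (9, 7, 2)` → x = (9, 7, 2)
`y = x` → y = (9, 7, 2)
`x += (71, 28)` → x = (9, 7, 2, 71, 28)
`print(y)` → prints (9, 7, 2)

Answer:
[2, 6, 3, 85, 11]
(9, 7, 2)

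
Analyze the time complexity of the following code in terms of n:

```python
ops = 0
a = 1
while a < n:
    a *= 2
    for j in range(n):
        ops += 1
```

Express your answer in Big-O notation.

Each loop level contributes: log n × n. Multiplying the contributions gives O(n log n).

Answer: O(n log n)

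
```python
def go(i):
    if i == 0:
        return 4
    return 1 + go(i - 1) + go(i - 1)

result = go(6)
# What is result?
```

go(i) = 1 + 2·go(i-1), go(0)=4. Closed form: (4+1)·2^6 - 1 = 319.

Answer: 319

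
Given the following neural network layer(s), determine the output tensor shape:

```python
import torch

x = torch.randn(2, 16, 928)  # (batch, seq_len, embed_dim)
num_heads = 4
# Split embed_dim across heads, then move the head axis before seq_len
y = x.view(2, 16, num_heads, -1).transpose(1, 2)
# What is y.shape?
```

Input: (2, 16, 928) -> head_dim = 928 // 4 = 232; after view: (2, 16, 4, 232) -> after transpose(1, 2): (2, 4, 16, 232) -> Output: (2, 4, 16, 232)

Answer: (2, 4, 16, 232)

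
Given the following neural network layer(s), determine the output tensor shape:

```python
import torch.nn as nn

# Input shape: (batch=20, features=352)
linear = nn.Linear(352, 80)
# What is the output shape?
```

Input: (20, 352) -> Output: (20, 80)

Answer: (20, 80)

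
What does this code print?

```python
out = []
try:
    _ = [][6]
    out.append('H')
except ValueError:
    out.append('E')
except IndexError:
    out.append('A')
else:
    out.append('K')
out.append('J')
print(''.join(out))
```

Execution trace: 'A' (except IndexError) → 'J' (after the try/except). Output: AJ

Answer: AJ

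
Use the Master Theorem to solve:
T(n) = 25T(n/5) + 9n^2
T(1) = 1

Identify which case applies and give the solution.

a=25, b=5, f(n)=9n^2. log_5(25) = 2. Since c=2 = 2, Case 2 applies: T(n) = Θ(n^log_b(a) · log n) = O(n^2 log n).

Answer: O(n^2 log n) - Case 2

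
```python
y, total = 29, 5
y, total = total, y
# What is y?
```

Trace:
`y, total = 29, 5` → y = 29; total = 5
`y, total = total, y` → y = 5; total = 29
So y = 5

Answer: 5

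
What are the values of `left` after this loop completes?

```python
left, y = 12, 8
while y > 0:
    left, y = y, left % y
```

GCD of 12 and 8
`left` takes the values: 12 → 8 → 4

Answer: 4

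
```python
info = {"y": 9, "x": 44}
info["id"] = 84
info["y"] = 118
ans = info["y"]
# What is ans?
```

Trace:
`info = {"y": 9, "x": 44}` → info = {'y': 9, 'x': 44}
`info["id"] = 84` → info = {'y': 9, 'x': 44, 'id': 84}
`info["y"] = 118` → info = {'y': 118, 'x': 44, 'id': 84}
`ans = info["y"]` → ans = 118
So ans = 118

Answer: 118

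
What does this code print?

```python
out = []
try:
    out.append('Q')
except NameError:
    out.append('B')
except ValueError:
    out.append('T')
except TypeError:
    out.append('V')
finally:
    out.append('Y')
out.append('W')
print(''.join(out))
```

Execution trace: 'Q' (try body, no exception) → 'Y' (finally) → 'W' (after the try/except). Output: QYW

Answer: QYW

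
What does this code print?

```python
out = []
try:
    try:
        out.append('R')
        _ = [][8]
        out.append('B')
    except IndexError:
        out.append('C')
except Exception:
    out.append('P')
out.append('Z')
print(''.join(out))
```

Execution trace: 'R' (inner try body) → 'C' (inner except IndexError) → 'Z' (after the try/except). Output: RCZ

Answer: RCZ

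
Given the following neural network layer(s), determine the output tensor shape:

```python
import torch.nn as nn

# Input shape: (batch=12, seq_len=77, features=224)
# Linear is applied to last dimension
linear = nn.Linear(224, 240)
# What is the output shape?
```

Input: (12, 77, 224) -> Output: (12, 77, 240)

Answer: (12, 77, 240)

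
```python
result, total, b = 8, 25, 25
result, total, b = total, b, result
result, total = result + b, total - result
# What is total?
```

Trace:
`result, total, b = 8, 25, 25` → result = 8; total = 25; b = 25
`result, total, b = total, b, result` → result = 25; total = 25; b = 8
`result, total = result + b, total - result` → result = 33; total = 0
So total = 0

Answer: 0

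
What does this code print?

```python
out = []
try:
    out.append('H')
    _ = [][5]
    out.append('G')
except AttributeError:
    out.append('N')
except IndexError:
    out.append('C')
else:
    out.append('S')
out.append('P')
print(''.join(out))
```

Execution trace: 'H' (try body) → 'C' (except IndexError) → 'P' (after the try/except). Output: HCP

Answer: HCP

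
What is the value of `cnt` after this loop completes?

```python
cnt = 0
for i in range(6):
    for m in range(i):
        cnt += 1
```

Triangle number: 0+1+2+...+5
`cnt` takes the values: 0 → 1 → 2 → 3 → 4 → 5 → 6 → 7 → 8 → 9 → 10 → 11 → 12 → 13 → 14 → 15

Answer: 15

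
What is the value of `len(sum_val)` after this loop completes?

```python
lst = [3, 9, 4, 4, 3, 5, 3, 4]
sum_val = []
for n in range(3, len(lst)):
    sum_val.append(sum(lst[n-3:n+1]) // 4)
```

Number of 4-element averages
`sum_val` takes the values: [] → [5] → [5, 5] → [5, 5, 4] → [5, 5, 4, 3] → [5, 5, 4, 3, 3]
So `len(sum_val)` = 5

Answer: 5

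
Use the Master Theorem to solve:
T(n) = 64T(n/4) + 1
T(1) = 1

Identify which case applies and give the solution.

a=64, b=4, f(n)=1. log_4(64) = 3. Since c=0 < 3, Case 1 applies: T(n) = Θ(n^log_b(a)) = O(n^3).

Answer: O(n^3) - Case 1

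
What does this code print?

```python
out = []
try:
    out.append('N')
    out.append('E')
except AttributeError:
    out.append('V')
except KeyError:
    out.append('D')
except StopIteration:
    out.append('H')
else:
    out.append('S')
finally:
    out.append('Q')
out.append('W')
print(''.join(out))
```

Execution trace: 'N' (try body) → 'E' (try body, no exception) → 'S' (else) → 'Q' (finally) → 'W' (after the try/except). Output: NESQW

Answer: NESQW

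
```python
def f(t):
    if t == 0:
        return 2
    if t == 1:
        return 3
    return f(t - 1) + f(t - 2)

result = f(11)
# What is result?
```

Build up from base cases: f(0)=2, f(1)=3, f(2)=5, f(3)=8, f(4)=13, f(5)=21, f(6)=34, ..., f(11)=377

Answer: 377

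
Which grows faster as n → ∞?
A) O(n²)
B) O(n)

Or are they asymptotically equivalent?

O(n²) vs O(n): Higher order terms dominate.

Answer: A) O(n²) grows faster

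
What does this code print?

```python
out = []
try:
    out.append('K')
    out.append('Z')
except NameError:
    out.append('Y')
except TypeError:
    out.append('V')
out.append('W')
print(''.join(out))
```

Execution trace: 'K' (try body) → 'Z' (try body, no exception) → 'W' (after the try/except). Output: KZW

Answer: KZW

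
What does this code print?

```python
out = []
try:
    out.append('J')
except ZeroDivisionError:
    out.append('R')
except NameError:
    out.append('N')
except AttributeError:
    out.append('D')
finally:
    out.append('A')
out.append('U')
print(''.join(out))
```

Execution trace: 'J' (try body, no exception) → 'A' (finally) → 'U' (after the try/except). Output: JAU

Answer: JAU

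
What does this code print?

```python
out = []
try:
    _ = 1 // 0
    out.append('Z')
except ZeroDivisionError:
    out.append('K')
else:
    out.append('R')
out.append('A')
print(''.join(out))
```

Execution trace: 'K' (except ZeroDivisionError) → 'A' (after the try/except). Output: KA

Answer: KA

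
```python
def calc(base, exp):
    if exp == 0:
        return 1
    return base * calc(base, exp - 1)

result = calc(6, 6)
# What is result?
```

calc(6, 6) = 6 * 6 * 6 * 6 * 6 * 6 = 46656

Answer: 46656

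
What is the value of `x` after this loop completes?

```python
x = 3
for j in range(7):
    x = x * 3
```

Multiply by 3, 7 times: 3 * 3^7 = 6561
`x` takes the values: 3 → 9 → 27 → 81 → 243 → 729 → 2187 → 6561

Answer: 6561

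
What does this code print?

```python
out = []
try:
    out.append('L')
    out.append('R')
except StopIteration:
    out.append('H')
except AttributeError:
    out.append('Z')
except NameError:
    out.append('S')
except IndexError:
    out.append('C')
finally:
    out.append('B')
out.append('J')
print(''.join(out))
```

Execution trace: 'L' (try body) → 'R' (try body, no exception) → 'B' (finally) → 'J' (after the try/except). Output: LRBJ

Answer: LRBJ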